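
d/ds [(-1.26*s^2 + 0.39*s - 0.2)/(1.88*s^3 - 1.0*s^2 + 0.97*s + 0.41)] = (2.3688*s^4 - 1.4664*s^3 + 0.2958*s^2 - 1.4332*s + 0.3539)/(3.5344*s^6 - 3.76*s^5 + 4.6472*s^4 - 0.3984*s^3 + 0.1209*s^2 + 0.7954*s + 0.1681)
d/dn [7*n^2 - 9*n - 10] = 14*n - 9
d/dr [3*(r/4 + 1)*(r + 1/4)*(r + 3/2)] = 9*r^2/4 + 69*r/8 + 177/32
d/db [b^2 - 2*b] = 2*b - 2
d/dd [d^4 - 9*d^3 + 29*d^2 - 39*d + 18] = 4*d^3 - 27*d^2 + 58*d - 39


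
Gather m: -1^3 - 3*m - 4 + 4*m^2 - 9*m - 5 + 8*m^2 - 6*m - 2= 12*m^2 - 18*m - 12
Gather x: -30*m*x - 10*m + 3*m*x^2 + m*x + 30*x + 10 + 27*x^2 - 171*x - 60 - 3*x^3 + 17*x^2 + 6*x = -10*m - 3*x^3 + x^2*(3*m + 44) + x*(-29*m - 135) - 50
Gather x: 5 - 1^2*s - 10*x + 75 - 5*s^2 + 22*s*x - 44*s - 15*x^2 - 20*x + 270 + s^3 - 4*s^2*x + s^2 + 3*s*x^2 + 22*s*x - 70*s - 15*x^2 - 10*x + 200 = s^3 - 4*s^2 - 115*s + x^2*(3*s - 30) + x*(-4*s^2 + 44*s - 40) + 550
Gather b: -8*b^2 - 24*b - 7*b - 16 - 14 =-8*b^2 - 31*b - 30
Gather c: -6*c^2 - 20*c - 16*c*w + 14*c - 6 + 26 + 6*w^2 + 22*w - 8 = -6*c^2 + c*(-16*w - 6) + 6*w^2 + 22*w + 12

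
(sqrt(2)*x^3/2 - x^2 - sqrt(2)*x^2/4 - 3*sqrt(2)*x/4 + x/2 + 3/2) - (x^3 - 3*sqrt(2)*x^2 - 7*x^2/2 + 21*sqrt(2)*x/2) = -x^3 + sqrt(2)*x^3/2 + 5*x^2/2 + 11*sqrt(2)*x^2/4 - 45*sqrt(2)*x/4 + x/2 + 3/2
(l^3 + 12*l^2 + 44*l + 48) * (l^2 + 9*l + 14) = l^5 + 21*l^4 + 166*l^3 + 612*l^2 + 1048*l + 672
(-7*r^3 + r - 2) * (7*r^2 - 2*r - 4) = -49*r^5 + 14*r^4 + 35*r^3 - 16*r^2 + 8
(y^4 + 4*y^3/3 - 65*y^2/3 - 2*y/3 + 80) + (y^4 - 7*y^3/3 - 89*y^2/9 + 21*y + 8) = 2*y^4 - y^3 - 284*y^2/9 + 61*y/3 + 88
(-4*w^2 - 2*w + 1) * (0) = 0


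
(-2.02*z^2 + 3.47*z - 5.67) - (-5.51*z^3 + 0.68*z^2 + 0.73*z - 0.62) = 5.51*z^3 - 2.7*z^2 + 2.74*z - 5.05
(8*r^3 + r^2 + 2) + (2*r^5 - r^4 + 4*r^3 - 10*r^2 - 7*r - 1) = 2*r^5 - r^4 + 12*r^3 - 9*r^2 - 7*r + 1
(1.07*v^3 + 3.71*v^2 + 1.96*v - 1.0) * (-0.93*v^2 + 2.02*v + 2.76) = -0.9951*v^5 - 1.2889*v^4 + 8.6246*v^3 + 15.1288*v^2 + 3.3896*v - 2.76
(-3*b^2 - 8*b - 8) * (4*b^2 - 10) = -12*b^4 - 32*b^3 - 2*b^2 + 80*b + 80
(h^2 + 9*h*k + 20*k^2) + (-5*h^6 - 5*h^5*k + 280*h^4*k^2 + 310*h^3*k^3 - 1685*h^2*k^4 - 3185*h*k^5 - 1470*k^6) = -5*h^6 - 5*h^5*k + 280*h^4*k^2 + 310*h^3*k^3 - 1685*h^2*k^4 + h^2 - 3185*h*k^5 + 9*h*k - 1470*k^6 + 20*k^2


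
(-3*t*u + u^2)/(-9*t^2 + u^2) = u/(3*t + u)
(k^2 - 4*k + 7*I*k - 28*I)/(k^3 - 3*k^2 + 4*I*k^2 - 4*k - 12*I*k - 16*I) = (k + 7*I)/(k^2 + k*(1 + 4*I) + 4*I)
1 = 1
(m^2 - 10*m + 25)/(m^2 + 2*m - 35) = (m - 5)/(m + 7)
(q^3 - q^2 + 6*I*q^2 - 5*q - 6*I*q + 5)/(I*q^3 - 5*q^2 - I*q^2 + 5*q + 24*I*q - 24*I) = (-I*q^2 + 6*q + 5*I)/(q^2 + 5*I*q + 24)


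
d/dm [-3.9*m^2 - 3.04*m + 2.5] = -7.8*m - 3.04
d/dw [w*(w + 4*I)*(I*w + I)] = 3*I*w^2 + 2*w*(-4 + I) - 4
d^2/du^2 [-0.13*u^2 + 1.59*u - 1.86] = -0.260000000000000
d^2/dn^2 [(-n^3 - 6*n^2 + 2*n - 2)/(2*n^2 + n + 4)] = 18*(3*n^3 + 12*n^2 - 12*n - 10)/(8*n^6 + 12*n^5 + 54*n^4 + 49*n^3 + 108*n^2 + 48*n + 64)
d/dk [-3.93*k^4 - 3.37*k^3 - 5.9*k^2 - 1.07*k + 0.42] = -15.72*k^3 - 10.11*k^2 - 11.8*k - 1.07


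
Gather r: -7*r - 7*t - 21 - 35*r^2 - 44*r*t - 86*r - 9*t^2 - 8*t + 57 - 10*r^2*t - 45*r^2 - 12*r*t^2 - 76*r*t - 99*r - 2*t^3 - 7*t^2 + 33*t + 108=r^2*(-10*t - 80) + r*(-12*t^2 - 120*t - 192) - 2*t^3 - 16*t^2 + 18*t + 144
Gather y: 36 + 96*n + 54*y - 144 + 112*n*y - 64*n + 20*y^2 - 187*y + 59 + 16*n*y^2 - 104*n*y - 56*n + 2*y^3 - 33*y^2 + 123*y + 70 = -24*n + 2*y^3 + y^2*(16*n - 13) + y*(8*n - 10) + 21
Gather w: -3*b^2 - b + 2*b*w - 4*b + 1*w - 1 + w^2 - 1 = -3*b^2 - 5*b + w^2 + w*(2*b + 1) - 2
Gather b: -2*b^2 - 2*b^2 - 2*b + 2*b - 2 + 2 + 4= 4 - 4*b^2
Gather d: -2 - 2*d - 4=-2*d - 6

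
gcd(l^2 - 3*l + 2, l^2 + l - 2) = l - 1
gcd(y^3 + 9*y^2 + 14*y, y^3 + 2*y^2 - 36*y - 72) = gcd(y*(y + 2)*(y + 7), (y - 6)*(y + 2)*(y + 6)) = y + 2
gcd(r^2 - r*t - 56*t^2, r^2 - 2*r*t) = 1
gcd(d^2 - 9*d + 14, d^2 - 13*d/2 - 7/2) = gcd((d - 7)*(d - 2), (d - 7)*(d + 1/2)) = d - 7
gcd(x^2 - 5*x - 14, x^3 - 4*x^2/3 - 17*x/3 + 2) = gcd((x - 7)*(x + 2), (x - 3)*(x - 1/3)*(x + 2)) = x + 2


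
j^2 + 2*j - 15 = (j - 3)*(j + 5)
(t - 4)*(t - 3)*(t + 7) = t^3 - 37*t + 84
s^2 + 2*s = s*(s + 2)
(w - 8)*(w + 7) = w^2 - w - 56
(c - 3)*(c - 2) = c^2 - 5*c + 6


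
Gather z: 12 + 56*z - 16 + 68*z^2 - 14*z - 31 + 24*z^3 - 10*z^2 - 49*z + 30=24*z^3 + 58*z^2 - 7*z - 5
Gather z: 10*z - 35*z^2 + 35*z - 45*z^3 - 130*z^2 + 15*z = -45*z^3 - 165*z^2 + 60*z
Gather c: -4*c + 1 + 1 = 2 - 4*c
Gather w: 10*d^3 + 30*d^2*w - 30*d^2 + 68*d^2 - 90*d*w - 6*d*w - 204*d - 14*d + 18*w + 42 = 10*d^3 + 38*d^2 - 218*d + w*(30*d^2 - 96*d + 18) + 42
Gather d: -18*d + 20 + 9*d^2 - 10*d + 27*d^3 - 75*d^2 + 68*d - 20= 27*d^3 - 66*d^2 + 40*d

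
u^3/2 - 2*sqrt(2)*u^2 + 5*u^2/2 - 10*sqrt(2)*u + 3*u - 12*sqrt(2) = (u/2 + 1)*(u + 3)*(u - 4*sqrt(2))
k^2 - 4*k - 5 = (k - 5)*(k + 1)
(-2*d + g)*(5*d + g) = -10*d^2 + 3*d*g + g^2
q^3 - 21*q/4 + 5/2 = (q - 2)*(q - 1/2)*(q + 5/2)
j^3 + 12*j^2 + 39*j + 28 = (j + 1)*(j + 4)*(j + 7)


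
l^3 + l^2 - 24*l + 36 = (l - 3)*(l - 2)*(l + 6)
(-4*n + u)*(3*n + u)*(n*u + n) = -12*n^3*u - 12*n^3 - n^2*u^2 - n^2*u + n*u^3 + n*u^2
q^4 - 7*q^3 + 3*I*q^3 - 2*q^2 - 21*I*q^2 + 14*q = q*(q - 7)*(q + I)*(q + 2*I)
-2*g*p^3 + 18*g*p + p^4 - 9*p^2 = p*(-2*g + p)*(p - 3)*(p + 3)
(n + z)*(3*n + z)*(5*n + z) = 15*n^3 + 23*n^2*z + 9*n*z^2 + z^3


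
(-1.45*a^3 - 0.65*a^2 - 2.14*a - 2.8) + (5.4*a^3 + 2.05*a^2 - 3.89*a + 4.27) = 3.95*a^3 + 1.4*a^2 - 6.03*a + 1.47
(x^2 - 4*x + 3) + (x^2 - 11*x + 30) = 2*x^2 - 15*x + 33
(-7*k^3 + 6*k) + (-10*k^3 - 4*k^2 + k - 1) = -17*k^3 - 4*k^2 + 7*k - 1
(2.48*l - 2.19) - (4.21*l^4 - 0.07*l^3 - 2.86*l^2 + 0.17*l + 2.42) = -4.21*l^4 + 0.07*l^3 + 2.86*l^2 + 2.31*l - 4.61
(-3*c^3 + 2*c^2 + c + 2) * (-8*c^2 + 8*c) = 24*c^5 - 40*c^4 + 8*c^3 - 8*c^2 + 16*c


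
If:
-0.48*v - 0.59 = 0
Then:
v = -1.23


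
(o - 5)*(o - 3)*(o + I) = o^3 - 8*o^2 + I*o^2 + 15*o - 8*I*o + 15*I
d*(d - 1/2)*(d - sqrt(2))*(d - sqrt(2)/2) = d^4 - 3*sqrt(2)*d^3/2 - d^3/2 + d^2 + 3*sqrt(2)*d^2/4 - d/2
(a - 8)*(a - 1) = a^2 - 9*a + 8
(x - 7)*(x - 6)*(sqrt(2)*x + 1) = sqrt(2)*x^3 - 13*sqrt(2)*x^2 + x^2 - 13*x + 42*sqrt(2)*x + 42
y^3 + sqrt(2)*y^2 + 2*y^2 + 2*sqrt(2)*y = y*(y + 2)*(y + sqrt(2))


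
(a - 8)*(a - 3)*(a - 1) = a^3 - 12*a^2 + 35*a - 24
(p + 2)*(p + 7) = p^2 + 9*p + 14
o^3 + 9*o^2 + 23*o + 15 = (o + 1)*(o + 3)*(o + 5)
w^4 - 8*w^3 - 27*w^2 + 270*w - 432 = (w - 8)*(w - 3)^2*(w + 6)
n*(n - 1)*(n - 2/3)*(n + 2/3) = n^4 - n^3 - 4*n^2/9 + 4*n/9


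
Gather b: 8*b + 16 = 8*b + 16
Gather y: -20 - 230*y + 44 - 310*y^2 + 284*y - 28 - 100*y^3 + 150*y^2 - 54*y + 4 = -100*y^3 - 160*y^2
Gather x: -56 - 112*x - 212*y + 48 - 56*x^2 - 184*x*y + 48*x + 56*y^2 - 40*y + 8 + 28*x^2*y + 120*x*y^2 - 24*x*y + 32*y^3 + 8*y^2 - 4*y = x^2*(28*y - 56) + x*(120*y^2 - 208*y - 64) + 32*y^3 + 64*y^2 - 256*y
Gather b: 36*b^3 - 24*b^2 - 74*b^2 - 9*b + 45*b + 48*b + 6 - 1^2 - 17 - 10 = 36*b^3 - 98*b^2 + 84*b - 22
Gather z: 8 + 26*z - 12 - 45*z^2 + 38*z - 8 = -45*z^2 + 64*z - 12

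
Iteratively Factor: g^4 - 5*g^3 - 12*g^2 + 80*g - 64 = (g - 4)*(g^3 - g^2 - 16*g + 16) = (g - 4)^2*(g^2 + 3*g - 4) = (g - 4)^2*(g + 4)*(g - 1)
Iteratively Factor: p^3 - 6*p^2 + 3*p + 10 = (p - 2)*(p^2 - 4*p - 5) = (p - 5)*(p - 2)*(p + 1)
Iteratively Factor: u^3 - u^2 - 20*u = (u + 4)*(u^2 - 5*u) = (u - 5)*(u + 4)*(u)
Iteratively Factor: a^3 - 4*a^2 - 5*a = (a + 1)*(a^2 - 5*a) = a*(a + 1)*(a - 5)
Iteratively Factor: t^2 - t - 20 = (t + 4)*(t - 5)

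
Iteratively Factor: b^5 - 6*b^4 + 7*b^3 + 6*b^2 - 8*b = (b)*(b^4 - 6*b^3 + 7*b^2 + 6*b - 8) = b*(b - 2)*(b^3 - 4*b^2 - b + 4) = b*(b - 4)*(b - 2)*(b^2 - 1) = b*(b - 4)*(b - 2)*(b - 1)*(b + 1)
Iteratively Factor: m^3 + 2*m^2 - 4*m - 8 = (m + 2)*(m^2 - 4) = (m + 2)^2*(m - 2)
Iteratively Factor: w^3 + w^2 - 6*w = (w + 3)*(w^2 - 2*w) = (w - 2)*(w + 3)*(w)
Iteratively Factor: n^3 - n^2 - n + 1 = (n + 1)*(n^2 - 2*n + 1) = (n - 1)*(n + 1)*(n - 1)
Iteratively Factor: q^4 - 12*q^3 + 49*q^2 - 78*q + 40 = (q - 2)*(q^3 - 10*q^2 + 29*q - 20) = (q - 5)*(q - 2)*(q^2 - 5*q + 4) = (q - 5)*(q - 4)*(q - 2)*(q - 1)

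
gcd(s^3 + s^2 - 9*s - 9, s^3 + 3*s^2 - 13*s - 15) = s^2 - 2*s - 3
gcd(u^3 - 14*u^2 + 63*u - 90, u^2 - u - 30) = u - 6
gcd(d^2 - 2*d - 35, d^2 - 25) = d + 5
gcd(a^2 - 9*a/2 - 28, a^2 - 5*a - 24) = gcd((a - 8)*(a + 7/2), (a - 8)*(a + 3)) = a - 8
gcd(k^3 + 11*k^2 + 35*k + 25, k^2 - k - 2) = k + 1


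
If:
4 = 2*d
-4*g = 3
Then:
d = 2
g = -3/4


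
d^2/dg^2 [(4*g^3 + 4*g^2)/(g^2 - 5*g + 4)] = 16*(13*g^3 - 36*g^2 + 24*g + 8)/(g^6 - 15*g^5 + 87*g^4 - 245*g^3 + 348*g^2 - 240*g + 64)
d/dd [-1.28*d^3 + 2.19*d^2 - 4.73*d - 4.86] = -3.84*d^2 + 4.38*d - 4.73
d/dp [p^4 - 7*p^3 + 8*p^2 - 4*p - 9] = 4*p^3 - 21*p^2 + 16*p - 4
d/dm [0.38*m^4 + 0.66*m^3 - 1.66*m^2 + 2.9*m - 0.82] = 1.52*m^3 + 1.98*m^2 - 3.32*m + 2.9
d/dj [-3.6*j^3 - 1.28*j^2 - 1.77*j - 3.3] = -10.8*j^2 - 2.56*j - 1.77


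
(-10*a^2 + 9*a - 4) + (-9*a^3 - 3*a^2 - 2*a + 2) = -9*a^3 - 13*a^2 + 7*a - 2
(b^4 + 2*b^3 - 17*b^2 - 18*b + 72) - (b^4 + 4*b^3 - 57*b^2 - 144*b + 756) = -2*b^3 + 40*b^2 + 126*b - 684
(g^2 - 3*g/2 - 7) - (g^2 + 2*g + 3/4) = -7*g/2 - 31/4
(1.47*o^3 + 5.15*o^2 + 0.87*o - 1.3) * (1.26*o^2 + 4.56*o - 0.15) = 1.8522*o^5 + 13.1922*o^4 + 24.3597*o^3 + 1.5567*o^2 - 6.0585*o + 0.195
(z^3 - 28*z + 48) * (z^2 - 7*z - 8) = z^5 - 7*z^4 - 36*z^3 + 244*z^2 - 112*z - 384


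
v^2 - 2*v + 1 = (v - 1)^2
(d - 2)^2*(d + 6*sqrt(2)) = d^3 - 4*d^2 + 6*sqrt(2)*d^2 - 24*sqrt(2)*d + 4*d + 24*sqrt(2)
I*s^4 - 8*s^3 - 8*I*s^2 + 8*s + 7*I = (s + 1)*(s + I)*(s + 7*I)*(I*s - I)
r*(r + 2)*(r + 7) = r^3 + 9*r^2 + 14*r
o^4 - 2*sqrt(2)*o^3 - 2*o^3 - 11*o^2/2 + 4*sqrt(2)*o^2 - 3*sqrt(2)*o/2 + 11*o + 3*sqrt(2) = (o - 2)*(o - 3*sqrt(2))*(o + sqrt(2)/2)^2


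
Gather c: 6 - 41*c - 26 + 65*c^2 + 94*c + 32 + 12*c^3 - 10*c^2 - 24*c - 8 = 12*c^3 + 55*c^2 + 29*c + 4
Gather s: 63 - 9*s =63 - 9*s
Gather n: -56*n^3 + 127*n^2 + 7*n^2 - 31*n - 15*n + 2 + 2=-56*n^3 + 134*n^2 - 46*n + 4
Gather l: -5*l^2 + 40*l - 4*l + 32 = -5*l^2 + 36*l + 32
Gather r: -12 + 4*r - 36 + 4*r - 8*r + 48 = 0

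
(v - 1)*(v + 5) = v^2 + 4*v - 5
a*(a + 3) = a^2 + 3*a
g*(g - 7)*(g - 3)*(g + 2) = g^4 - 8*g^3 + g^2 + 42*g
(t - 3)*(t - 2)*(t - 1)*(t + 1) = t^4 - 5*t^3 + 5*t^2 + 5*t - 6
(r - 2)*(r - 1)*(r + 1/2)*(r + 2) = r^4 - r^3/2 - 9*r^2/2 + 2*r + 2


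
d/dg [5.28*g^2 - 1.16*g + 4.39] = 10.56*g - 1.16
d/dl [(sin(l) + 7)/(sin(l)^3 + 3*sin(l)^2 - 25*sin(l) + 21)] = 2*(2 - sin(l))*cos(l)/((sin(l) - 3)^2*(sin(l) - 1)^2)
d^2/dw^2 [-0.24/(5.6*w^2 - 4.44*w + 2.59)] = (15.0528*w^2 - 11.93472*w - 0.24*(11.2*w - 4.44)*(22.4*w - 8.88) + 6.96192)/(5.6*w^2 - 4.44*w + 2.59)^3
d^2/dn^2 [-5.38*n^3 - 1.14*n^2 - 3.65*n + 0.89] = -32.28*n - 2.28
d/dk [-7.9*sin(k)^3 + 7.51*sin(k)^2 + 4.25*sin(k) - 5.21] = (-23.7*sin(k)^2 + 15.02*sin(k) + 4.25)*cos(k)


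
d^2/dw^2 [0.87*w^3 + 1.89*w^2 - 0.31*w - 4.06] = 5.22*w + 3.78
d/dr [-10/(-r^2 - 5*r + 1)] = 10*(-2*r - 5)/(r^2 + 5*r - 1)^2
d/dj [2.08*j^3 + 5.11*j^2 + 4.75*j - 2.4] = 6.24*j^2 + 10.22*j + 4.75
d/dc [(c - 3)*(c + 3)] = 2*c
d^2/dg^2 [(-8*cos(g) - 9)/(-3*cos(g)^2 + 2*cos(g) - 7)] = 4*(324*(1 - cos(2*g))^2*cos(g) + 186*(1 - cos(2*g))^2 + 1657*cos(g) - 350*cos(2*g) - 369*cos(3*g) - 72*cos(5*g) - 930)/(4*cos(g) - 3*cos(2*g) - 17)^3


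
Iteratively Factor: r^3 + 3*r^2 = (r + 3)*(r^2) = r*(r + 3)*(r)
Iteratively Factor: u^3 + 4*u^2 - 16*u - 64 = (u - 4)*(u^2 + 8*u + 16) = (u - 4)*(u + 4)*(u + 4)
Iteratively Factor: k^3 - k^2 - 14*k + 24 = (k - 3)*(k^2 + 2*k - 8) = (k - 3)*(k + 4)*(k - 2)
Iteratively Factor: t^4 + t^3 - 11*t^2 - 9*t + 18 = (t - 3)*(t^3 + 4*t^2 + t - 6) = (t - 3)*(t + 2)*(t^2 + 2*t - 3) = (t - 3)*(t + 2)*(t + 3)*(t - 1)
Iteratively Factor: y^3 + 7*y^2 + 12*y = (y)*(y^2 + 7*y + 12) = y*(y + 3)*(y + 4)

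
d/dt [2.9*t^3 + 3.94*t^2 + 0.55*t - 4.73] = 8.7*t^2 + 7.88*t + 0.55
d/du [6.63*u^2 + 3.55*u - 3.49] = 13.26*u + 3.55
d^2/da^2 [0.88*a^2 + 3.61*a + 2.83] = 1.76000000000000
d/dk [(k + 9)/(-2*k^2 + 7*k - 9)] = (-2*k^2 + 7*k + (k + 9)*(4*k - 7) - 9)/(2*k^2 - 7*k + 9)^2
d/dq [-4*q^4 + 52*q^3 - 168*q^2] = 4*q*(-4*q^2 + 39*q - 84)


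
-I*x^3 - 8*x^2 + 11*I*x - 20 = (x - 5*I)*(x - 4*I)*(-I*x + 1)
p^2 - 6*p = p*(p - 6)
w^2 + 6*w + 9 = (w + 3)^2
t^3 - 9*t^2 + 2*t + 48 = (t - 8)*(t - 3)*(t + 2)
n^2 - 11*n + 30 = (n - 6)*(n - 5)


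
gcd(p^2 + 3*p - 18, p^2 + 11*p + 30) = p + 6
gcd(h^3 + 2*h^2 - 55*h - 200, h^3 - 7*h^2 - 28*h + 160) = h^2 - 3*h - 40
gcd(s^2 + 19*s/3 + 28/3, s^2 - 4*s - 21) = 1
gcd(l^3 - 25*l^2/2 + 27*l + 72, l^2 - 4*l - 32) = l - 8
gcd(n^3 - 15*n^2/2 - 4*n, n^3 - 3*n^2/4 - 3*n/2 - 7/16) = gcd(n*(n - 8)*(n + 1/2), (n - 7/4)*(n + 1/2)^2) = n + 1/2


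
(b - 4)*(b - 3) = b^2 - 7*b + 12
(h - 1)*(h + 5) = h^2 + 4*h - 5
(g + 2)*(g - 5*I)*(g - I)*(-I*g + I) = -I*g^4 - 6*g^3 - I*g^3 - 6*g^2 + 7*I*g^2 + 12*g + 5*I*g - 10*I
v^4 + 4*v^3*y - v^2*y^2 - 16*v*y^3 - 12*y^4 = (v - 2*y)*(v + y)*(v + 2*y)*(v + 3*y)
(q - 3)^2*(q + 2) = q^3 - 4*q^2 - 3*q + 18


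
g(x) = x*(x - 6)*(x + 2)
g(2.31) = -36.74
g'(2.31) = -14.47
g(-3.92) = -74.66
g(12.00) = 1008.00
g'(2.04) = -15.84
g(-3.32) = -40.84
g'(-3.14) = 42.70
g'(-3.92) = 65.46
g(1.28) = -19.82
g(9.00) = 297.00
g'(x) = x*(x - 6) + x*(x + 2) + (x - 6)*(x + 2) = 3*x^2 - 8*x - 12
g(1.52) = -23.97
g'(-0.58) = -6.35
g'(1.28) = -17.32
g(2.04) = -32.64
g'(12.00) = 324.00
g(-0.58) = 5.42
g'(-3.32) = 47.63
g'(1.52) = -17.23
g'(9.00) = 159.00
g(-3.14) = -32.72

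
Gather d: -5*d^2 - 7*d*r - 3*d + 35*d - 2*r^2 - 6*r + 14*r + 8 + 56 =-5*d^2 + d*(32 - 7*r) - 2*r^2 + 8*r + 64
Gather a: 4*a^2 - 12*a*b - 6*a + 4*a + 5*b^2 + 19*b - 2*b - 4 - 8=4*a^2 + a*(-12*b - 2) + 5*b^2 + 17*b - 12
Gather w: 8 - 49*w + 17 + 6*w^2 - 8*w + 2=6*w^2 - 57*w + 27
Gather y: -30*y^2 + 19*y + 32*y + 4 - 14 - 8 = -30*y^2 + 51*y - 18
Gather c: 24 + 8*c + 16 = 8*c + 40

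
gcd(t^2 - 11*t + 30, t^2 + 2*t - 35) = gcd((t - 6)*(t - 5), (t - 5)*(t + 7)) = t - 5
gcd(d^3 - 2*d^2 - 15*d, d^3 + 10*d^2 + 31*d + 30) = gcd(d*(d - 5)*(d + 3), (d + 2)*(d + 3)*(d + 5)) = d + 3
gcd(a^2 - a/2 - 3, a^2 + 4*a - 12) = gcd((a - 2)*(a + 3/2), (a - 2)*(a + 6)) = a - 2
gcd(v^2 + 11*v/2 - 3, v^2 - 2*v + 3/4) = v - 1/2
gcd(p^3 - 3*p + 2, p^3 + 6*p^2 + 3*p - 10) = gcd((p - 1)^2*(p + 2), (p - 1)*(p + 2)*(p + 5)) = p^2 + p - 2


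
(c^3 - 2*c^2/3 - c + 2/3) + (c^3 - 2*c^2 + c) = 2*c^3 - 8*c^2/3 + 2/3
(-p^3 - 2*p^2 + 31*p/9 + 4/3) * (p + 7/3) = -p^4 - 13*p^3/3 - 11*p^2/9 + 253*p/27 + 28/9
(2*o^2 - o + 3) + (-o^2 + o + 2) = o^2 + 5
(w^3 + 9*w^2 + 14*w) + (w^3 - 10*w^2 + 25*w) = 2*w^3 - w^2 + 39*w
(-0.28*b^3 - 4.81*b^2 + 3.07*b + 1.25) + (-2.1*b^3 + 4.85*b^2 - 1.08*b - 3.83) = -2.38*b^3 + 0.04*b^2 + 1.99*b - 2.58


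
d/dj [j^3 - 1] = 3*j^2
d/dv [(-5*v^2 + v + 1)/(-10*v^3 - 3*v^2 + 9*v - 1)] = 2*(-25*v^4 + 10*v^3 - 6*v^2 + 8*v - 5)/(100*v^6 + 60*v^5 - 171*v^4 - 34*v^3 + 87*v^2 - 18*v + 1)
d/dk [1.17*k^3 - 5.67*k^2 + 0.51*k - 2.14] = 3.51*k^2 - 11.34*k + 0.51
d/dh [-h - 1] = -1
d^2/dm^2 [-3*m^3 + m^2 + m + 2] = 2 - 18*m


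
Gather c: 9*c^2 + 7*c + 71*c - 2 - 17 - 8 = 9*c^2 + 78*c - 27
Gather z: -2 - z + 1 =-z - 1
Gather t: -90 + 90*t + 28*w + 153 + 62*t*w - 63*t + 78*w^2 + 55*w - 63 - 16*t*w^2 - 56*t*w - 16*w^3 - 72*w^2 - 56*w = t*(-16*w^2 + 6*w + 27) - 16*w^3 + 6*w^2 + 27*w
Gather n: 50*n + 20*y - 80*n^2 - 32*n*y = -80*n^2 + n*(50 - 32*y) + 20*y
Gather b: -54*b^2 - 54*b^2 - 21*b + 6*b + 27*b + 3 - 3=-108*b^2 + 12*b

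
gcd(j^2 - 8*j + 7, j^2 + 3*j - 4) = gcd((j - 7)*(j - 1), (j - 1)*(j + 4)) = j - 1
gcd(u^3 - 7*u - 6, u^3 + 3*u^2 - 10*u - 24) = u^2 - u - 6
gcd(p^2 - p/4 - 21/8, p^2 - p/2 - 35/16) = p - 7/4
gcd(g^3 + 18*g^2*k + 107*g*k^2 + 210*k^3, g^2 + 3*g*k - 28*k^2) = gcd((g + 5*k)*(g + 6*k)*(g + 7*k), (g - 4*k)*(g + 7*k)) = g + 7*k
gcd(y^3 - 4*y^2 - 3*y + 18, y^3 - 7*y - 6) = y^2 - y - 6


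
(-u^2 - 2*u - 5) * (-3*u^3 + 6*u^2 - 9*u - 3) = 3*u^5 + 12*u^3 - 9*u^2 + 51*u + 15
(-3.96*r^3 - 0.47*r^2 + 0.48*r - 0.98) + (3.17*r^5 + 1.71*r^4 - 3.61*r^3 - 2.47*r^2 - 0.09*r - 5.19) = 3.17*r^5 + 1.71*r^4 - 7.57*r^3 - 2.94*r^2 + 0.39*r - 6.17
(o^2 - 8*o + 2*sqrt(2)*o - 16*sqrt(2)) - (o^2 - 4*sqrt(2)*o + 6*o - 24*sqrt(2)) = -14*o + 6*sqrt(2)*o + 8*sqrt(2)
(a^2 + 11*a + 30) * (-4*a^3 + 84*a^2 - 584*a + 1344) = -4*a^5 + 40*a^4 + 220*a^3 - 2560*a^2 - 2736*a + 40320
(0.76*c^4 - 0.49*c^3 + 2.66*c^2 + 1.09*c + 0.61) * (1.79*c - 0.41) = 1.3604*c^5 - 1.1887*c^4 + 4.9623*c^3 + 0.8605*c^2 + 0.645*c - 0.2501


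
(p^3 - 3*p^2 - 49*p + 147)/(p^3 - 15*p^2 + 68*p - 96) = (p^2 - 49)/(p^2 - 12*p + 32)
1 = 1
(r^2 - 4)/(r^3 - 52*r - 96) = (r - 2)/(r^2 - 2*r - 48)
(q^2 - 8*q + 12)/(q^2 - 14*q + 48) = (q - 2)/(q - 8)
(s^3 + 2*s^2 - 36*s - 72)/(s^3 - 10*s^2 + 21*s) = (s^3 + 2*s^2 - 36*s - 72)/(s*(s^2 - 10*s + 21))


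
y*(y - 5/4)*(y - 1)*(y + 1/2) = y^4 - 7*y^3/4 + y^2/8 + 5*y/8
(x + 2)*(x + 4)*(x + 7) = x^3 + 13*x^2 + 50*x + 56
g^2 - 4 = (g - 2)*(g + 2)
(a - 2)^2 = a^2 - 4*a + 4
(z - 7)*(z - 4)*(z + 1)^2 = z^4 - 9*z^3 + 7*z^2 + 45*z + 28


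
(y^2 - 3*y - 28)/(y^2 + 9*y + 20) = (y - 7)/(y + 5)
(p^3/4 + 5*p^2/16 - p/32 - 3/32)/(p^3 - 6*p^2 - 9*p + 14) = (8*p^3 + 10*p^2 - p - 3)/(32*(p^3 - 6*p^2 - 9*p + 14))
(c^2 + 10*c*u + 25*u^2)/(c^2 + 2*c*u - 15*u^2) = (-c - 5*u)/(-c + 3*u)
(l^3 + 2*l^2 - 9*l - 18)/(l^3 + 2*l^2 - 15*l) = (l^2 + 5*l + 6)/(l*(l + 5))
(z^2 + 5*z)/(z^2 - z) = (z + 5)/(z - 1)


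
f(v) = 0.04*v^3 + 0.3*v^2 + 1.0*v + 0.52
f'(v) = 0.12*v^2 + 0.6*v + 1.0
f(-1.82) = -0.55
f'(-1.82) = 0.31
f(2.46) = 5.39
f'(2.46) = 3.20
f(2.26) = 4.77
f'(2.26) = 2.97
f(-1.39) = -0.40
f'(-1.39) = 0.40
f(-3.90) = -1.19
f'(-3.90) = 0.49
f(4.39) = 14.08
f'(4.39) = 5.95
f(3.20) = 8.10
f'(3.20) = 4.15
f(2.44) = 5.33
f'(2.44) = 3.18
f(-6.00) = -3.32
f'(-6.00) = 1.72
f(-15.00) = -81.98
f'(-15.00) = 19.00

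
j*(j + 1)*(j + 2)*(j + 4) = j^4 + 7*j^3 + 14*j^2 + 8*j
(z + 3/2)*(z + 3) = z^2 + 9*z/2 + 9/2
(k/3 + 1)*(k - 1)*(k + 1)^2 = k^4/3 + 4*k^3/3 + 2*k^2/3 - 4*k/3 - 1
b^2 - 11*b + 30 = (b - 6)*(b - 5)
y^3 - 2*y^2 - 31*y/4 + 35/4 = (y - 7/2)*(y - 1)*(y + 5/2)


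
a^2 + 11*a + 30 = (a + 5)*(a + 6)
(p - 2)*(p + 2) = p^2 - 4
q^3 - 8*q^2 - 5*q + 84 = (q - 7)*(q - 4)*(q + 3)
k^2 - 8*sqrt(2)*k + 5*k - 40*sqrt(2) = (k + 5)*(k - 8*sqrt(2))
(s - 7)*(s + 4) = s^2 - 3*s - 28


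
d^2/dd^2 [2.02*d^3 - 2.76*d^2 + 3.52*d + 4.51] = 12.12*d - 5.52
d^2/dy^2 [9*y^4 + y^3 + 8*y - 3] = 6*y*(18*y + 1)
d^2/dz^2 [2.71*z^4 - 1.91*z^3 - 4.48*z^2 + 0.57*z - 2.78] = 32.52*z^2 - 11.46*z - 8.96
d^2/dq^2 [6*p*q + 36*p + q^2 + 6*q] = 2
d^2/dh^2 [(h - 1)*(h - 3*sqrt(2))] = 2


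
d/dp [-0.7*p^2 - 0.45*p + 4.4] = -1.4*p - 0.45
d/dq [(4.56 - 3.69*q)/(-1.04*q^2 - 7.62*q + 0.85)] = (-3.8376*q^2 + 9.4848*q + 31.6107)/(1.0816*q^4 + 15.8496*q^3 + 56.2964*q^2 - 12.954*q + 0.7225)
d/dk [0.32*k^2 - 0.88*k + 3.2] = 0.64*k - 0.88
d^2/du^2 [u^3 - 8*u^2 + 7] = 6*u - 16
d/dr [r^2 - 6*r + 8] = 2*r - 6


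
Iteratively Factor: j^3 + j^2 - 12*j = (j - 3)*(j^2 + 4*j) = j*(j - 3)*(j + 4)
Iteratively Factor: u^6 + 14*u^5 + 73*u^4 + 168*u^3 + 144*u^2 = (u)*(u^5 + 14*u^4 + 73*u^3 + 168*u^2 + 144*u) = u*(u + 4)*(u^4 + 10*u^3 + 33*u^2 + 36*u) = u*(u + 4)^2*(u^3 + 6*u^2 + 9*u) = u^2*(u + 4)^2*(u^2 + 6*u + 9) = u^2*(u + 3)*(u + 4)^2*(u + 3)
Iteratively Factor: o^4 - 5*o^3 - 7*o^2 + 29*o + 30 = (o + 1)*(o^3 - 6*o^2 - o + 30) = (o + 1)*(o + 2)*(o^2 - 8*o + 15) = (o - 3)*(o + 1)*(o + 2)*(o - 5)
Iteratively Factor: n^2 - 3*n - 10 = (n - 5)*(n + 2)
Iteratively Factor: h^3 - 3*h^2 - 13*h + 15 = (h + 3)*(h^2 - 6*h + 5) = (h - 1)*(h + 3)*(h - 5)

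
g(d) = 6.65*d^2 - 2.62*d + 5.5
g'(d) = 13.3*d - 2.62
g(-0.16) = 6.09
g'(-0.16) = -4.75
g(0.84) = 7.99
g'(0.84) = 8.55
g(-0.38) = 7.46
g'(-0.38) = -7.67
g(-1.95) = 35.90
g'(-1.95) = -28.56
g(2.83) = 51.34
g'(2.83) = 35.02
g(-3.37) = 89.85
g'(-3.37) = -47.44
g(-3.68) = 105.20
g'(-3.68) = -51.56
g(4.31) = 117.74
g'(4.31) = 54.70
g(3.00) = 57.49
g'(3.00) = 37.28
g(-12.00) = 994.54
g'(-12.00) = -162.22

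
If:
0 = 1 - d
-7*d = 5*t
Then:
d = 1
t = -7/5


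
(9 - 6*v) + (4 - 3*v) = 13 - 9*v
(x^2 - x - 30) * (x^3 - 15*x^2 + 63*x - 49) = x^5 - 16*x^4 + 48*x^3 + 338*x^2 - 1841*x + 1470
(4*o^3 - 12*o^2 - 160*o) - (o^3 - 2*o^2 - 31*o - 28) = 3*o^3 - 10*o^2 - 129*o + 28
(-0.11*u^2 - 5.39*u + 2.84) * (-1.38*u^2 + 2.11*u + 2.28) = 0.1518*u^4 + 7.2061*u^3 - 15.5429*u^2 - 6.2968*u + 6.4752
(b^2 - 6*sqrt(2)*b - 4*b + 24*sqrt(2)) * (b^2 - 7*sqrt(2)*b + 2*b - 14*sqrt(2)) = b^4 - 13*sqrt(2)*b^3 - 2*b^3 + 26*sqrt(2)*b^2 + 76*b^2 - 168*b + 104*sqrt(2)*b - 672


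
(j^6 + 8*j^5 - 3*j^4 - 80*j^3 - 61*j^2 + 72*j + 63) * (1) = j^6 + 8*j^5 - 3*j^4 - 80*j^3 - 61*j^2 + 72*j + 63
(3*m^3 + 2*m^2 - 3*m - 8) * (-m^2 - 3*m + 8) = -3*m^5 - 11*m^4 + 21*m^3 + 33*m^2 - 64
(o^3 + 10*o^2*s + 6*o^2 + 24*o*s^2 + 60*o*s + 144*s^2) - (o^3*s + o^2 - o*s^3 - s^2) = -o^3*s + o^3 + 10*o^2*s + 5*o^2 + o*s^3 + 24*o*s^2 + 60*o*s + 145*s^2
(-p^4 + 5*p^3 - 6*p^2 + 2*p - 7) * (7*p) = -7*p^5 + 35*p^4 - 42*p^3 + 14*p^2 - 49*p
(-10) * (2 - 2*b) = 20*b - 20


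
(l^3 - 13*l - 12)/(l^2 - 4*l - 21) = (l^2 - 3*l - 4)/(l - 7)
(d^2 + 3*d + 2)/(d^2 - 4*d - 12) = (d + 1)/(d - 6)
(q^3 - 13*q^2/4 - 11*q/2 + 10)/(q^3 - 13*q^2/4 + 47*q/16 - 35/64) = 16*(q^2 - 2*q - 8)/(16*q^2 - 32*q + 7)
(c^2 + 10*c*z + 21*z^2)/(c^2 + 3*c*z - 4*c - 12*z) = (c + 7*z)/(c - 4)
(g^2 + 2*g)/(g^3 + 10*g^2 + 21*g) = (g + 2)/(g^2 + 10*g + 21)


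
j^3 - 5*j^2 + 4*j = j*(j - 4)*(j - 1)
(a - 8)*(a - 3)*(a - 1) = a^3 - 12*a^2 + 35*a - 24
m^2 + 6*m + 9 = (m + 3)^2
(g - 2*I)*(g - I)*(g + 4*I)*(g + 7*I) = g^4 + 8*I*g^3 + 3*g^2 + 62*I*g + 56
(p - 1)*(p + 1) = p^2 - 1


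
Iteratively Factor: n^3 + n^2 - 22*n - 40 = (n - 5)*(n^2 + 6*n + 8) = (n - 5)*(n + 2)*(n + 4)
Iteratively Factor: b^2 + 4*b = (b + 4)*(b)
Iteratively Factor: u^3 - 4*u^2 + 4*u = (u - 2)*(u^2 - 2*u) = u*(u - 2)*(u - 2)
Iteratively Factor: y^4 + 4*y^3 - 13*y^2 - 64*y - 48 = (y + 3)*(y^3 + y^2 - 16*y - 16) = (y + 1)*(y + 3)*(y^2 - 16) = (y + 1)*(y + 3)*(y + 4)*(y - 4)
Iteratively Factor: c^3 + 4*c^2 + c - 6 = (c + 2)*(c^2 + 2*c - 3) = (c - 1)*(c + 2)*(c + 3)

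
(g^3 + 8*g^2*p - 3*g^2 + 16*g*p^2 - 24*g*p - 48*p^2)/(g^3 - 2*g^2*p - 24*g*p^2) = (-g^2 - 4*g*p + 3*g + 12*p)/(g*(-g + 6*p))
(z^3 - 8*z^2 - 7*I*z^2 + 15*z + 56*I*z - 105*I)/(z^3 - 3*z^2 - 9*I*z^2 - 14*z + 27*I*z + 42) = (z - 5)/(z - 2*I)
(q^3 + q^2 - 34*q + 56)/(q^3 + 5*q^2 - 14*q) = (q - 4)/q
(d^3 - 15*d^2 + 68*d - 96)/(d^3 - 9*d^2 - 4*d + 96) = (d - 3)/(d + 3)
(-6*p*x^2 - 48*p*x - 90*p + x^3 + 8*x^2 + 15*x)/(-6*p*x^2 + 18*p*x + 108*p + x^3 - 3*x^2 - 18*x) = (x + 5)/(x - 6)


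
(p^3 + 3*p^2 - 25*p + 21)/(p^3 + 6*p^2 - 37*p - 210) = (p^2 - 4*p + 3)/(p^2 - p - 30)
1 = 1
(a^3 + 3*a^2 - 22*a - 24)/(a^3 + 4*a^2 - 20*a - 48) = (a + 1)/(a + 2)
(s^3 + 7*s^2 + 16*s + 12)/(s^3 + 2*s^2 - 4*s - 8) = (s + 3)/(s - 2)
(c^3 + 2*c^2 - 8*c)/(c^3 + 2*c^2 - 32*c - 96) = c*(c - 2)/(c^2 - 2*c - 24)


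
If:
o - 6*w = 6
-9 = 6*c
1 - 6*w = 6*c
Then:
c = -3/2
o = 16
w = 5/3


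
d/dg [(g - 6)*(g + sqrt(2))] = 2*g - 6 + sqrt(2)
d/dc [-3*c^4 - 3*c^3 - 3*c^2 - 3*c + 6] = -12*c^3 - 9*c^2 - 6*c - 3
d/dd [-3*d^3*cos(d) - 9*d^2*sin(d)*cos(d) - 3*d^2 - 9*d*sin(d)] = 3*d^3*sin(d) - 9*d^2*cos(d) - 9*d^2*cos(2*d) - 9*d*sin(2*d) - 9*d*cos(d) - 6*d - 9*sin(d)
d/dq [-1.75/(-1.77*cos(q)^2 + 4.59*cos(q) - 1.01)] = (6.195*cos(q) - 8.0325)*sin(q)/(1.77*cos(q)^2 - 4.59*cos(q) + 1.01)^2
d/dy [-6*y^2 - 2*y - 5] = -12*y - 2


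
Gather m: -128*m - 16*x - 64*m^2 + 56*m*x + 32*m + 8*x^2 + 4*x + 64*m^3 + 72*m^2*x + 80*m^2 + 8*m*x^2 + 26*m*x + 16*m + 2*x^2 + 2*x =64*m^3 + m^2*(72*x + 16) + m*(8*x^2 + 82*x - 80) + 10*x^2 - 10*x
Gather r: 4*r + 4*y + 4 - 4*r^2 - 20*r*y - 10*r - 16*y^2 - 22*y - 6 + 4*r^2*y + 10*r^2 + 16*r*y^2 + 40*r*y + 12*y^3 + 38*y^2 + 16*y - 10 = r^2*(4*y + 6) + r*(16*y^2 + 20*y - 6) + 12*y^3 + 22*y^2 - 2*y - 12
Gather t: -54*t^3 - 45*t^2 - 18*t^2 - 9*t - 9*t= -54*t^3 - 63*t^2 - 18*t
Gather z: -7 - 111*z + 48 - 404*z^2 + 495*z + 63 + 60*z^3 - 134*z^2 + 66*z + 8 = 60*z^3 - 538*z^2 + 450*z + 112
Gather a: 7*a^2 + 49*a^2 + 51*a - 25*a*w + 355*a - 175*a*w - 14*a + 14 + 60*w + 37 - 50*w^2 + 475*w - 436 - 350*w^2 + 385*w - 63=56*a^2 + a*(392 - 200*w) - 400*w^2 + 920*w - 448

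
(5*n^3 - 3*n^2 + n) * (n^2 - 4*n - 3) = 5*n^5 - 23*n^4 - 2*n^3 + 5*n^2 - 3*n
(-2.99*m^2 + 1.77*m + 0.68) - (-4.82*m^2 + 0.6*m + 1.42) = 1.83*m^2 + 1.17*m - 0.74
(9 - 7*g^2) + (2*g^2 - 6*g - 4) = -5*g^2 - 6*g + 5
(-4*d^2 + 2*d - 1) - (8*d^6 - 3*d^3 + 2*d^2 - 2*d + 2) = -8*d^6 + 3*d^3 - 6*d^2 + 4*d - 3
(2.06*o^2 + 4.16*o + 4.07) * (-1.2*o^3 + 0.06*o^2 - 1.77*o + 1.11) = -2.472*o^5 - 4.8684*o^4 - 8.2806*o^3 - 4.8324*o^2 - 2.5863*o + 4.5177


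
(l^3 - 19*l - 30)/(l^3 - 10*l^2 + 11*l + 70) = (l + 3)/(l - 7)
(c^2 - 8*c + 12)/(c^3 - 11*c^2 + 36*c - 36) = 1/(c - 3)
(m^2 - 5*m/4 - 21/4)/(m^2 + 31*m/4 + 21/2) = (m - 3)/(m + 6)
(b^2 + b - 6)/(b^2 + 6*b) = (b^2 + b - 6)/(b*(b + 6))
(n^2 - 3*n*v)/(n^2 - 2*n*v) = (n - 3*v)/(n - 2*v)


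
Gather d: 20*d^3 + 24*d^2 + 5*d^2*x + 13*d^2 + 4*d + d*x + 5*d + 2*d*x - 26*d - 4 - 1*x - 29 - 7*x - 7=20*d^3 + d^2*(5*x + 37) + d*(3*x - 17) - 8*x - 40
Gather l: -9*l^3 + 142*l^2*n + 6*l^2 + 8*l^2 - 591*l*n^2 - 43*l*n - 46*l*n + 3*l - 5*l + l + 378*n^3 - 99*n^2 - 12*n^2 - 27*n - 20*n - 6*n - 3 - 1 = -9*l^3 + l^2*(142*n + 14) + l*(-591*n^2 - 89*n - 1) + 378*n^3 - 111*n^2 - 53*n - 4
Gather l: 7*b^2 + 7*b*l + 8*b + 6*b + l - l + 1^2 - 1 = 7*b^2 + 7*b*l + 14*b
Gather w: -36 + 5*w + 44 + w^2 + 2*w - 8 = w^2 + 7*w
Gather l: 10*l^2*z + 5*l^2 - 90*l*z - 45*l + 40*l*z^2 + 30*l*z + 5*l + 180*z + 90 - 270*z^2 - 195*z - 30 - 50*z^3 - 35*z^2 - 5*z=l^2*(10*z + 5) + l*(40*z^2 - 60*z - 40) - 50*z^3 - 305*z^2 - 20*z + 60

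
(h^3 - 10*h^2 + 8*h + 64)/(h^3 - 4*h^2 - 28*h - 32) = (h - 4)/(h + 2)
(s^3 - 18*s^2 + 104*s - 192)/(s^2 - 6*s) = s - 12 + 32/s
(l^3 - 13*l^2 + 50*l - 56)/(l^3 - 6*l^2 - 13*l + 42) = (l - 4)/(l + 3)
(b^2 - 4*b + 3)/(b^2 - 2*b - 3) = (b - 1)/(b + 1)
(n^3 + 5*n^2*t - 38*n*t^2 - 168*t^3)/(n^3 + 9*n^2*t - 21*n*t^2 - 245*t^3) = (-n^2 + 2*n*t + 24*t^2)/(-n^2 - 2*n*t + 35*t^2)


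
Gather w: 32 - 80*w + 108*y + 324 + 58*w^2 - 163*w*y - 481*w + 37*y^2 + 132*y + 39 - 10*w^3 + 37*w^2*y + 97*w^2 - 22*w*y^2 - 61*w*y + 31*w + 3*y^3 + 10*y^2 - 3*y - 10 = -10*w^3 + w^2*(37*y + 155) + w*(-22*y^2 - 224*y - 530) + 3*y^3 + 47*y^2 + 237*y + 385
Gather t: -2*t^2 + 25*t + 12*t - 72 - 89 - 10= -2*t^2 + 37*t - 171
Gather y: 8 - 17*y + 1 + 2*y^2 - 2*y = 2*y^2 - 19*y + 9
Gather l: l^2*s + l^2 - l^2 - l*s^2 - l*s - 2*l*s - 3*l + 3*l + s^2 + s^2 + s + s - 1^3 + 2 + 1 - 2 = l^2*s + l*(-s^2 - 3*s) + 2*s^2 + 2*s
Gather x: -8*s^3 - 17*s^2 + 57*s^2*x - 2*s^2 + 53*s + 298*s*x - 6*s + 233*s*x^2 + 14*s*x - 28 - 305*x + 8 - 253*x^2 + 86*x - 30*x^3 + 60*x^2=-8*s^3 - 19*s^2 + 47*s - 30*x^3 + x^2*(233*s - 193) + x*(57*s^2 + 312*s - 219) - 20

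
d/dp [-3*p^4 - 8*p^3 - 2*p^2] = 4*p*(-3*p^2 - 6*p - 1)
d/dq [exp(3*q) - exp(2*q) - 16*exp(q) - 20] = (3*exp(2*q) - 2*exp(q) - 16)*exp(q)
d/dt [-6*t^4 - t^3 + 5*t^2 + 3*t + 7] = -24*t^3 - 3*t^2 + 10*t + 3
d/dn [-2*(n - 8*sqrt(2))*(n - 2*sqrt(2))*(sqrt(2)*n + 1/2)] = -6*sqrt(2)*n^2 + 78*n - 54*sqrt(2)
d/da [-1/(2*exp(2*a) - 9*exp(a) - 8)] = (4*exp(a) - 9)*exp(a)/(-2*exp(2*a) + 9*exp(a) + 8)^2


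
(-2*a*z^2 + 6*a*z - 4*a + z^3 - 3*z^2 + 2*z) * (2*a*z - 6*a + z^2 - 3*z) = -4*a^2*z^3 + 24*a^2*z^2 - 44*a^2*z + 24*a^2 + z^5 - 6*z^4 + 11*z^3 - 6*z^2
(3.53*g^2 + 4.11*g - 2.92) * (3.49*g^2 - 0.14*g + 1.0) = 12.3197*g^4 + 13.8497*g^3 - 7.2362*g^2 + 4.5188*g - 2.92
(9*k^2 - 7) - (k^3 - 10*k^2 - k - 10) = -k^3 + 19*k^2 + k + 3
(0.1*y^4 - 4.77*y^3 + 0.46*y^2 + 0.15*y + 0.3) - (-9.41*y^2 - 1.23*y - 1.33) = 0.1*y^4 - 4.77*y^3 + 9.87*y^2 + 1.38*y + 1.63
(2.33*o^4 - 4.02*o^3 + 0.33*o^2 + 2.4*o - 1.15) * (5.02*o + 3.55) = 11.6966*o^5 - 11.9089*o^4 - 12.6144*o^3 + 13.2195*o^2 + 2.747*o - 4.0825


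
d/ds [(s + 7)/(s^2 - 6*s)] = (-s^2 - 14*s + 42)/(s^2*(s^2 - 12*s + 36))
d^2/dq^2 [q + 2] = 0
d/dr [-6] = 0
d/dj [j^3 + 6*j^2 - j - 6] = 3*j^2 + 12*j - 1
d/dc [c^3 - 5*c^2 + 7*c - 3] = 3*c^2 - 10*c + 7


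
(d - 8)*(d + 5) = d^2 - 3*d - 40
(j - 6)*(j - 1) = j^2 - 7*j + 6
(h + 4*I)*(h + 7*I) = h^2 + 11*I*h - 28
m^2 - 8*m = m*(m - 8)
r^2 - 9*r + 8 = (r - 8)*(r - 1)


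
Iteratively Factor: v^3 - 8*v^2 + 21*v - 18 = (v - 2)*(v^2 - 6*v + 9) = (v - 3)*(v - 2)*(v - 3)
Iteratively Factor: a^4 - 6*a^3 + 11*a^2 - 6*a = (a)*(a^3 - 6*a^2 + 11*a - 6) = a*(a - 2)*(a^2 - 4*a + 3) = a*(a - 2)*(a - 1)*(a - 3)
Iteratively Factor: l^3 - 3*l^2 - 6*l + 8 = (l - 4)*(l^2 + l - 2) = (l - 4)*(l + 2)*(l - 1)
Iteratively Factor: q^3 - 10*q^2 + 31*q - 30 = (q - 5)*(q^2 - 5*q + 6) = (q - 5)*(q - 2)*(q - 3)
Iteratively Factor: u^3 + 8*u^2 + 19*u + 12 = (u + 3)*(u^2 + 5*u + 4) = (u + 1)*(u + 3)*(u + 4)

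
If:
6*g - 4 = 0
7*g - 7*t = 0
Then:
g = 2/3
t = 2/3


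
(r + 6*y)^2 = r^2 + 12*r*y + 36*y^2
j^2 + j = j*(j + 1)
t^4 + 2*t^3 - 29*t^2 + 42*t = t*(t - 3)*(t - 2)*(t + 7)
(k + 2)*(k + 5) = k^2 + 7*k + 10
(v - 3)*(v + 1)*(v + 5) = v^3 + 3*v^2 - 13*v - 15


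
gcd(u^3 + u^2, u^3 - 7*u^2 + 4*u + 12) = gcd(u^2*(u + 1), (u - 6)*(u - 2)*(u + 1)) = u + 1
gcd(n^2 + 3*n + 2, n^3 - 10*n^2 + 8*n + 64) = n + 2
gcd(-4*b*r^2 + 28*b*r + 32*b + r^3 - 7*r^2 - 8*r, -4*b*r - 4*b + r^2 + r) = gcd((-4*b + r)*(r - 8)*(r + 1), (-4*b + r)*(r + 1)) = -4*b*r - 4*b + r^2 + r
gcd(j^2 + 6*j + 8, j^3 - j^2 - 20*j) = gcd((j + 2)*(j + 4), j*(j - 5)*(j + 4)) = j + 4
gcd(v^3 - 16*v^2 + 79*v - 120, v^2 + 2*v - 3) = 1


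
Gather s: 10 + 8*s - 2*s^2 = -2*s^2 + 8*s + 10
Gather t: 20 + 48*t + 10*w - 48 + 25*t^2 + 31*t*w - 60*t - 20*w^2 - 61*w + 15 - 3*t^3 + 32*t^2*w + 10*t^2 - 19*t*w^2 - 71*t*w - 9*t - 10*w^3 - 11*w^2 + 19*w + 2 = -3*t^3 + t^2*(32*w + 35) + t*(-19*w^2 - 40*w - 21) - 10*w^3 - 31*w^2 - 32*w - 11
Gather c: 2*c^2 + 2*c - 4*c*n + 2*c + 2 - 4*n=2*c^2 + c*(4 - 4*n) - 4*n + 2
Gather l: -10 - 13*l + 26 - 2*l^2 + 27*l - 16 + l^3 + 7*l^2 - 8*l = l^3 + 5*l^2 + 6*l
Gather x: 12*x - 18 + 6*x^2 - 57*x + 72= 6*x^2 - 45*x + 54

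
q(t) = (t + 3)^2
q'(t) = 2*t + 6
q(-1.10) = 3.61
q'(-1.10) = 3.80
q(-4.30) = 1.69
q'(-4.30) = -2.60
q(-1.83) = 1.37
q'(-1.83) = 2.34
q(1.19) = 17.56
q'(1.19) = 8.38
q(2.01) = 25.10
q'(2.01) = 10.02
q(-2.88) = 0.01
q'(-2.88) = 0.24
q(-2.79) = 0.04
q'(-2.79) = 0.42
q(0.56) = 12.67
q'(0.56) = 7.12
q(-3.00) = 0.00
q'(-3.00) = 0.00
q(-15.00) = 144.00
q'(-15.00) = -24.00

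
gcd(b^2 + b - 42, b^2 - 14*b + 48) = b - 6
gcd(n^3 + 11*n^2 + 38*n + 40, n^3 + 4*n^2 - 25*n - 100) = n^2 + 9*n + 20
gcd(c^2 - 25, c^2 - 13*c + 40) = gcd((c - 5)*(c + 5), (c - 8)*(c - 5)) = c - 5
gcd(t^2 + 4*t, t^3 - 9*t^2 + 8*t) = t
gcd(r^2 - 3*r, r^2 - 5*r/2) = r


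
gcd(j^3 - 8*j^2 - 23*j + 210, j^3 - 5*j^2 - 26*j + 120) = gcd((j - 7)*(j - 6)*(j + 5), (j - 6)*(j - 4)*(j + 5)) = j^2 - j - 30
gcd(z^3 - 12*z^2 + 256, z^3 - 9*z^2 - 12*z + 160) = z^2 - 4*z - 32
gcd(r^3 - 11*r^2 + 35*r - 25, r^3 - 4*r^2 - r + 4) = r - 1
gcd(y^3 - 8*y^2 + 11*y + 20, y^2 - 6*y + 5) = y - 5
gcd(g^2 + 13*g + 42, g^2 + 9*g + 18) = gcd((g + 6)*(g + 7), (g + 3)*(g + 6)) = g + 6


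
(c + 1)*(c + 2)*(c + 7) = c^3 + 10*c^2 + 23*c + 14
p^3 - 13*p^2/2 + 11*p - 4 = (p - 4)*(p - 2)*(p - 1/2)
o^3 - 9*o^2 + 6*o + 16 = (o - 8)*(o - 2)*(o + 1)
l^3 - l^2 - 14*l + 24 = (l - 3)*(l - 2)*(l + 4)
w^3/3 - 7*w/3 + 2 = (w/3 + 1)*(w - 2)*(w - 1)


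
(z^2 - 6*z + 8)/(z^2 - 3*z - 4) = (z - 2)/(z + 1)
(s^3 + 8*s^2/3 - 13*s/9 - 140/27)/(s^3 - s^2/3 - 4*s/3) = (s^2 + 4*s + 35/9)/(s*(s + 1))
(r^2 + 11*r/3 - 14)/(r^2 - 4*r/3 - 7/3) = (r + 6)/(r + 1)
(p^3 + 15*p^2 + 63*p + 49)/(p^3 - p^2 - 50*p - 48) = (p^2 + 14*p + 49)/(p^2 - 2*p - 48)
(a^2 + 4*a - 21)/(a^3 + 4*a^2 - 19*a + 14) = (a - 3)/(a^2 - 3*a + 2)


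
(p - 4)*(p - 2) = p^2 - 6*p + 8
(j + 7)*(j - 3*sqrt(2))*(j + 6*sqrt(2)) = j^3 + 3*sqrt(2)*j^2 + 7*j^2 - 36*j + 21*sqrt(2)*j - 252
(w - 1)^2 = w^2 - 2*w + 1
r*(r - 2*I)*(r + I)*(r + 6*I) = r^4 + 5*I*r^3 + 8*r^2 + 12*I*r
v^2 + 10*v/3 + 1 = (v + 1/3)*(v + 3)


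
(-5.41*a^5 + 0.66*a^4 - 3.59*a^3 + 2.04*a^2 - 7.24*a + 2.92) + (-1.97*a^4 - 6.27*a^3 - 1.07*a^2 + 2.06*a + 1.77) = -5.41*a^5 - 1.31*a^4 - 9.86*a^3 + 0.97*a^2 - 5.18*a + 4.69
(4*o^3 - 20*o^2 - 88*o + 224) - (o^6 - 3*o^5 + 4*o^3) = -o^6 + 3*o^5 - 20*o^2 - 88*o + 224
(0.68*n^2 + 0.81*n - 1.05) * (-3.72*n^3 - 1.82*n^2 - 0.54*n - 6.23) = -2.5296*n^5 - 4.2508*n^4 + 2.0646*n^3 - 2.7628*n^2 - 4.4793*n + 6.5415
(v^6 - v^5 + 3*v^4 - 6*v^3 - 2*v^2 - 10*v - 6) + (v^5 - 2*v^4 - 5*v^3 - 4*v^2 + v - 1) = v^6 + v^4 - 11*v^3 - 6*v^2 - 9*v - 7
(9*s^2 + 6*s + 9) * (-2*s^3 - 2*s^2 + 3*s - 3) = -18*s^5 - 30*s^4 - 3*s^3 - 27*s^2 + 9*s - 27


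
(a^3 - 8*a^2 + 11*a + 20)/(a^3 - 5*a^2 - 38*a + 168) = (a^2 - 4*a - 5)/(a^2 - a - 42)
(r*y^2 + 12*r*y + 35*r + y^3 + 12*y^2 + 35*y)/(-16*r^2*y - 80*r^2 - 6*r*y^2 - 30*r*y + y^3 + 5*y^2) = (r*y + 7*r + y^2 + 7*y)/(-16*r^2 - 6*r*y + y^2)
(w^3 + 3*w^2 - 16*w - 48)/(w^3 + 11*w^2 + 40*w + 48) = (w - 4)/(w + 4)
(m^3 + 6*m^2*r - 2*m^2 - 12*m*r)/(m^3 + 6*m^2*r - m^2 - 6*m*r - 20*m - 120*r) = m*(m - 2)/(m^2 - m - 20)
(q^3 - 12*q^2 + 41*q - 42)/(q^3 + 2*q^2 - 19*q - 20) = (q^3 - 12*q^2 + 41*q - 42)/(q^3 + 2*q^2 - 19*q - 20)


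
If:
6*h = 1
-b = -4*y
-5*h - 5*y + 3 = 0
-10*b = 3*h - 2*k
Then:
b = 26/15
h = 1/6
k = 107/12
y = 13/30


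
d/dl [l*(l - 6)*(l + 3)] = 3*l^2 - 6*l - 18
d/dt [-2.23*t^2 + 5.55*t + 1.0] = 5.55 - 4.46*t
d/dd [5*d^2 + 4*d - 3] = 10*d + 4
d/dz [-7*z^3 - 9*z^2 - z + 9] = -21*z^2 - 18*z - 1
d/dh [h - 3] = 1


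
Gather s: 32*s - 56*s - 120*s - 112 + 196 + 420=504 - 144*s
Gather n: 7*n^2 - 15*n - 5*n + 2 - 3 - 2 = 7*n^2 - 20*n - 3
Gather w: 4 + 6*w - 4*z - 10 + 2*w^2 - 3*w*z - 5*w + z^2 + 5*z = 2*w^2 + w*(1 - 3*z) + z^2 + z - 6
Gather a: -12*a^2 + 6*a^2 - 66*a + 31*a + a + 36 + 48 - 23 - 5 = -6*a^2 - 34*a + 56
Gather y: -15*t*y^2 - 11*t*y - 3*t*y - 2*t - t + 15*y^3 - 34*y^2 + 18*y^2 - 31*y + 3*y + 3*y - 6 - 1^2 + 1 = -3*t + 15*y^3 + y^2*(-15*t - 16) + y*(-14*t - 25) - 6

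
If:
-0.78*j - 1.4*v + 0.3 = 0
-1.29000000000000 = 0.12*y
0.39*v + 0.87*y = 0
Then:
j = -42.66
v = 23.98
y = -10.75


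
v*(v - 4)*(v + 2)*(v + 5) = v^4 + 3*v^3 - 18*v^2 - 40*v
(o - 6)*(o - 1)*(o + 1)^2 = o^4 - 5*o^3 - 7*o^2 + 5*o + 6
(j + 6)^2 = j^2 + 12*j + 36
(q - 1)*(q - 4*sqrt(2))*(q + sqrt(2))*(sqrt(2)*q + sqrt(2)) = sqrt(2)*q^4 - 6*q^3 - 9*sqrt(2)*q^2 + 6*q + 8*sqrt(2)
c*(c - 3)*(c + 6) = c^3 + 3*c^2 - 18*c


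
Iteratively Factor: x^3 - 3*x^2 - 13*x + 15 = (x - 1)*(x^2 - 2*x - 15) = (x - 5)*(x - 1)*(x + 3)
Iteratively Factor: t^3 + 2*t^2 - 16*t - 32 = (t + 4)*(t^2 - 2*t - 8) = (t + 2)*(t + 4)*(t - 4)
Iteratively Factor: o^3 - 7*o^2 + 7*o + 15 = (o + 1)*(o^2 - 8*o + 15) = (o - 5)*(o + 1)*(o - 3)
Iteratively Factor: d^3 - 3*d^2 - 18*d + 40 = (d - 2)*(d^2 - d - 20) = (d - 5)*(d - 2)*(d + 4)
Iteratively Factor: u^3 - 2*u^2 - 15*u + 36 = (u - 3)*(u^2 + u - 12) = (u - 3)^2*(u + 4)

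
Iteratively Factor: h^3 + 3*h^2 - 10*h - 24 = (h + 2)*(h^2 + h - 12) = (h + 2)*(h + 4)*(h - 3)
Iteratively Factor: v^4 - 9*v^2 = (v + 3)*(v^3 - 3*v^2) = v*(v + 3)*(v^2 - 3*v) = v*(v - 3)*(v + 3)*(v)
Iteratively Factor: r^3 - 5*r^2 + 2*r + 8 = (r + 1)*(r^2 - 6*r + 8) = (r - 4)*(r + 1)*(r - 2)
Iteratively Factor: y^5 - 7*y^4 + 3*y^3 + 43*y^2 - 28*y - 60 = (y - 2)*(y^4 - 5*y^3 - 7*y^2 + 29*y + 30) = (y - 2)*(y + 1)*(y^3 - 6*y^2 - y + 30) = (y - 2)*(y + 1)*(y + 2)*(y^2 - 8*y + 15) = (y - 5)*(y - 2)*(y + 1)*(y + 2)*(y - 3)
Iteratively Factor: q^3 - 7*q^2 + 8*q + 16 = (q - 4)*(q^2 - 3*q - 4) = (q - 4)*(q + 1)*(q - 4)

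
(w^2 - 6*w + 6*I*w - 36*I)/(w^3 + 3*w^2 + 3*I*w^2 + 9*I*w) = (w^2 + 6*w*(-1 + I) - 36*I)/(w*(w^2 + 3*w*(1 + I) + 9*I))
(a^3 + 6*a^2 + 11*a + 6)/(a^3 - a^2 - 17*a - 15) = (a + 2)/(a - 5)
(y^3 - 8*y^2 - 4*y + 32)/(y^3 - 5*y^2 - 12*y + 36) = (y^2 - 6*y - 16)/(y^2 - 3*y - 18)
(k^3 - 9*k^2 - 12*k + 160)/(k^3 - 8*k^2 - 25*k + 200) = (k + 4)/(k + 5)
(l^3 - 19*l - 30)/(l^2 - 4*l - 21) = (l^2 - 3*l - 10)/(l - 7)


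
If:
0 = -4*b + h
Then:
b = h/4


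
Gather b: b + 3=b + 3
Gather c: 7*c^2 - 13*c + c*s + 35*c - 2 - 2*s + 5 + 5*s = 7*c^2 + c*(s + 22) + 3*s + 3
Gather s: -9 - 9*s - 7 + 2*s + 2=-7*s - 14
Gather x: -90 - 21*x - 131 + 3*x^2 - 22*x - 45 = 3*x^2 - 43*x - 266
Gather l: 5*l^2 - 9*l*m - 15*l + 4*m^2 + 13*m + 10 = 5*l^2 + l*(-9*m - 15) + 4*m^2 + 13*m + 10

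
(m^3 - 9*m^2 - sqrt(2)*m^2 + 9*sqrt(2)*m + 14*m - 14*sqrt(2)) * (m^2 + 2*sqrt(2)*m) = m^5 - 9*m^4 + sqrt(2)*m^4 - 9*sqrt(2)*m^3 + 10*m^3 + 14*sqrt(2)*m^2 + 36*m^2 - 56*m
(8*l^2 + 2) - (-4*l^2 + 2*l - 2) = 12*l^2 - 2*l + 4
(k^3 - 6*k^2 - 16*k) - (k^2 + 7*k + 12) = k^3 - 7*k^2 - 23*k - 12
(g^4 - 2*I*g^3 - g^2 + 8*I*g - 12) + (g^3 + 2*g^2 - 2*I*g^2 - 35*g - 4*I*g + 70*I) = g^4 + g^3 - 2*I*g^3 + g^2 - 2*I*g^2 - 35*g + 4*I*g - 12 + 70*I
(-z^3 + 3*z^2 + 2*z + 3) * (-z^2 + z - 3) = z^5 - 4*z^4 + 4*z^3 - 10*z^2 - 3*z - 9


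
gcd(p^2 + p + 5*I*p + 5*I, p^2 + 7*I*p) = 1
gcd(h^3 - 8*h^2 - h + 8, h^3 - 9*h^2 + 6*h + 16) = h^2 - 7*h - 8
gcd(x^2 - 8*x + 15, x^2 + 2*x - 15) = x - 3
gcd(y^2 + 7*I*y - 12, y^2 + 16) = y + 4*I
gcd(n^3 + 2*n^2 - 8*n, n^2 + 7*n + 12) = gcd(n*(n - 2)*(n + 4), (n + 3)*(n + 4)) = n + 4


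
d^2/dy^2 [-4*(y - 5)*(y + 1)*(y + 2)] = 16 - 24*y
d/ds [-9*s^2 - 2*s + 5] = -18*s - 2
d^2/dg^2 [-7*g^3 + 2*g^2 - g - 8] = 4 - 42*g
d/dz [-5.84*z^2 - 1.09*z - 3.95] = -11.68*z - 1.09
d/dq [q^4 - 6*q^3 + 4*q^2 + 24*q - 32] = 4*q^3 - 18*q^2 + 8*q + 24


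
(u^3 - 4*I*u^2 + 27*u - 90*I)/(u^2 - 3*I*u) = u - I + 30/u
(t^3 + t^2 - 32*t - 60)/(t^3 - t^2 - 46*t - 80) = (t - 6)/(t - 8)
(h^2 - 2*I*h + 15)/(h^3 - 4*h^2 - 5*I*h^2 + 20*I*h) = (h + 3*I)/(h*(h - 4))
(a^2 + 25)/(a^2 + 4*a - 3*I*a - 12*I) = (a^2 + 25)/(a^2 + a*(4 - 3*I) - 12*I)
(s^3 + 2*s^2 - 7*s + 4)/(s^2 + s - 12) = (s^2 - 2*s + 1)/(s - 3)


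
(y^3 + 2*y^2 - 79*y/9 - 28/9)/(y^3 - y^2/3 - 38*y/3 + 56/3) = (y + 1/3)/(y - 2)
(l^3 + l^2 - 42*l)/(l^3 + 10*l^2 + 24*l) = (l^2 + l - 42)/(l^2 + 10*l + 24)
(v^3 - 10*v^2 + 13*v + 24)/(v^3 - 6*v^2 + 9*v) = (v^2 - 7*v - 8)/(v*(v - 3))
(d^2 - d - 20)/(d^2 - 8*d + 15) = (d + 4)/(d - 3)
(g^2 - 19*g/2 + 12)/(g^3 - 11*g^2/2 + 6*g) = (g - 8)/(g*(g - 4))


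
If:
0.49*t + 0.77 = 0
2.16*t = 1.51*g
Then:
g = -2.25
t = -1.57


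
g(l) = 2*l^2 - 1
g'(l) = 4*l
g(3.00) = 17.00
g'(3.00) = 12.00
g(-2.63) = 12.83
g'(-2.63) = -10.52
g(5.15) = 52.04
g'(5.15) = 20.60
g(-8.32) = 137.44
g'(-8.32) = -33.28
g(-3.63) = 25.35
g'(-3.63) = -14.52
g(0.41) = -0.66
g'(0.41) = 1.64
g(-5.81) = 66.51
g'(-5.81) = -23.24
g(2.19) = 8.59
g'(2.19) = 8.76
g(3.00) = 17.00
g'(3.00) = 12.00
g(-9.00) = 161.00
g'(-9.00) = -36.00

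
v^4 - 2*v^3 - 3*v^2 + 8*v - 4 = (v - 2)*(v - 1)^2*(v + 2)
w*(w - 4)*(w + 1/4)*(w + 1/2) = w^4 - 13*w^3/4 - 23*w^2/8 - w/2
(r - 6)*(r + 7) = r^2 + r - 42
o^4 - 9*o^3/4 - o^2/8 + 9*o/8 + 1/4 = (o - 2)*(o - 1)*(o + 1/4)*(o + 1/2)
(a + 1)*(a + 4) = a^2 + 5*a + 4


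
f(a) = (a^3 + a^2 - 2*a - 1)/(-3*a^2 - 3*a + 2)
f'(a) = (6*a + 3)*(a^3 + a^2 - 2*a - 1)/(-3*a^2 - 3*a + 2)^2 + (3*a^2 + 2*a - 2)/(-3*a^2 - 3*a + 2)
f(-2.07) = 0.31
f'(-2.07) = -0.81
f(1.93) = -0.40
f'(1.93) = -0.48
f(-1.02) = 0.53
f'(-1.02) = -1.32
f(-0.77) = 0.27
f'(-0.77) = -0.87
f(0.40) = -4.92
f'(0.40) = -85.36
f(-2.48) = 0.57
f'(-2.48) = -0.52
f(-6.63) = 2.14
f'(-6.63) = -0.35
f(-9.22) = 3.02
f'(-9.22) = -0.34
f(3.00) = -0.85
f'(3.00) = -0.38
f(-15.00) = 4.97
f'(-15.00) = -0.34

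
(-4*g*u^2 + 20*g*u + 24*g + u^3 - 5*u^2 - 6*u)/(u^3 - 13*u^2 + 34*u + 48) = (-4*g + u)/(u - 8)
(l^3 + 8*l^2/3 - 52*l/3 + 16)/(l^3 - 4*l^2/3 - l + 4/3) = (l^2 + 4*l - 12)/(l^2 - 1)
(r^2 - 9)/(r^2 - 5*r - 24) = (r - 3)/(r - 8)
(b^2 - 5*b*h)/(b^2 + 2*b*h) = (b - 5*h)/(b + 2*h)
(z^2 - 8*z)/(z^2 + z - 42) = z*(z - 8)/(z^2 + z - 42)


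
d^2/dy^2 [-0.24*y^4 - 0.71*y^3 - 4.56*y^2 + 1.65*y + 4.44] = -2.88*y^2 - 4.26*y - 9.12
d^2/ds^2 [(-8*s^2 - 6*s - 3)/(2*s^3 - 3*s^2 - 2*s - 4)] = 2*(-32*s^6 - 72*s^5 - 60*s^4 - 334*s^3 - 45*s^2 + 90*s - 56)/(8*s^9 - 36*s^8 + 30*s^7 - 3*s^6 + 114*s^5 - 48*s^4 - 56*s^3 - 192*s^2 - 96*s - 64)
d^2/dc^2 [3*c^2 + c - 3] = 6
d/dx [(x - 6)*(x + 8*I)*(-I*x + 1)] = -3*I*x^2 + x*(18 + 12*I) - 54 + 8*I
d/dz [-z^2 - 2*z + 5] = -2*z - 2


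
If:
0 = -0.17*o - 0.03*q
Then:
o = -0.176470588235294*q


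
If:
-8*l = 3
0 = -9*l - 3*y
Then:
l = -3/8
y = 9/8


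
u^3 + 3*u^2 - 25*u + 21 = (u - 3)*(u - 1)*(u + 7)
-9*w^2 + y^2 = (-3*w + y)*(3*w + y)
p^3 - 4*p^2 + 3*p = p*(p - 3)*(p - 1)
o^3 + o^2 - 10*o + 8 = (o - 2)*(o - 1)*(o + 4)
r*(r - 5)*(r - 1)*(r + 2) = r^4 - 4*r^3 - 7*r^2 + 10*r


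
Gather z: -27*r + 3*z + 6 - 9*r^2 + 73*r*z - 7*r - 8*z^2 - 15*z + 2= -9*r^2 - 34*r - 8*z^2 + z*(73*r - 12) + 8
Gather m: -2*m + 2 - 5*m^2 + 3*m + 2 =-5*m^2 + m + 4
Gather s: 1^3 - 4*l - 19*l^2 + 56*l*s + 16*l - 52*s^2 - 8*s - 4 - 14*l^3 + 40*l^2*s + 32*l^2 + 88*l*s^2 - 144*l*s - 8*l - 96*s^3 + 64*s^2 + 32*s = -14*l^3 + 13*l^2 + 4*l - 96*s^3 + s^2*(88*l + 12) + s*(40*l^2 - 88*l + 24) - 3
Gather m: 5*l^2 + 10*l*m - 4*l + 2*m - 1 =5*l^2 - 4*l + m*(10*l + 2) - 1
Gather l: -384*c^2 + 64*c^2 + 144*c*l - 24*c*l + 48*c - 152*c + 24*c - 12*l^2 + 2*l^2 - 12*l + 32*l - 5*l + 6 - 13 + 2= -320*c^2 - 80*c - 10*l^2 + l*(120*c + 15) - 5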